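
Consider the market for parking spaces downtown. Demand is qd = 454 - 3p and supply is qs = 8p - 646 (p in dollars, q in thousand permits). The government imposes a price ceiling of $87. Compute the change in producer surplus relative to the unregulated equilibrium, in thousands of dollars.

-1326

Without the control the market clears where 454 - 3p = 8p - 646, i.e. p* = 100 and q* = 154.
The ceiling of 87 is below the equilibrium price 100, so it binds.
At p = 87: qd = 454 - 3·87 = 193 and qs = 8·87 - 646 = 50.
Producer surplus without the control is ½ · (100 - 80.75) · 154 = 1482.25.
With the ceiling, producers sell 50 units at 87, so PS = ½ · (87 - 80.75) · 50 = 156.25.
Change in producer surplus = 156.25 - 1482.25 = -1326.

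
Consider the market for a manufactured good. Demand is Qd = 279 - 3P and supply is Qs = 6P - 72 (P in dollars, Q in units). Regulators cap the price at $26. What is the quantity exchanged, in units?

84

In a free market, 279 - 3P = 6P - 72 gives the equilibrium P* = 39, Q* = 162.
The ceiling of 26 is below the equilibrium price 39, so it binds.
At P = 26: Qd = 279 - 3·26 = 201 and Qs = 6·26 - 72 = 84.
The quantity actually transacted is the short side, supply: 84.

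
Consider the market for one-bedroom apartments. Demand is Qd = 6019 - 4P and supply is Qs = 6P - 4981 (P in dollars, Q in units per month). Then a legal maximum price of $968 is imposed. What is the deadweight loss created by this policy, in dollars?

In a free market, 6019 - 4P = 6P - 4981 gives the equilibrium P* = 1100, Q* = 1619.
Because the ceiling (968) lies below the market-clearing price, it is binding.
At P = 968: Qd = 6019 - 4·968 = 2147 and Qs = 6·968 - 4981 = 827.
Quantity traded falls to 827. At Q = 827 the demand price is (6019 - 827)/4 = 1298 and the supply price is (4981 + 827)/6 = 968.
Deadweight loss = ½ · (1298 - 968) · (1619 - 827) = ½ · 330 · 792 = 130680.

130680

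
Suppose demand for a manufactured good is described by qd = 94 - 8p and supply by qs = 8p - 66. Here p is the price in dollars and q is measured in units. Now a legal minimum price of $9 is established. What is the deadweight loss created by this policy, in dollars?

0

Equilibrium: 94 - 8p = 8p - 66, so 160 = 16p and p* = 10, q* = 14.
Since 9 is below p* = 10, the floor does not bind and the free-market outcome prevails.
Since the control does not bind, no trades are prevented and deadweight loss is zero.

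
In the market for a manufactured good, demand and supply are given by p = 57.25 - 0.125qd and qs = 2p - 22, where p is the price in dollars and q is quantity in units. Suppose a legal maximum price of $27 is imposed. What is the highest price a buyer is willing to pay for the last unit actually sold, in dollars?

Rearranging demand gives qd = 458 - 8p. Without the control the market clears where 458 - 8p = 2p - 22, i.e. p* = 48 and q* = 74.
Because the ceiling (27) lies below the market-clearing price, it is binding.
At p = 27: qd = 458 - 8·27 = 242 and qs = 2·27 - 22 = 32.
Only 32 units reach the market. On the demand curve, the marginal buyer's willingness to pay at q = 32 is (458 - 32)/8 = 53.25.

53.25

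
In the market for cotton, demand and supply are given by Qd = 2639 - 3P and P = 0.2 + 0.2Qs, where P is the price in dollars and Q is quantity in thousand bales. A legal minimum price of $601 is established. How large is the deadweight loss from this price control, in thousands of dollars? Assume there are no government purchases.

176258.4

Rearranging supply gives Qs = 5P - 1. Setting quantity demanded equal to quantity supplied, 2639 - 3P = 5P - 1, gives P* = 330 and Q* = 1649.
Since 601 > 330, the floor is binding.
At P = 601: Qd = 2639 - 3·601 = 836 and Qs = 5·601 - 1 = 3004.
Quantity traded falls to 836. At Q = 836 the demand price is (2639 - 836)/3 = 601 and the supply price is (1 + 836)/5 = 167.4.
Deadweight loss = ½ · (601 - 167.4) · (1649 - 836) = ½ · 433.6 · 813 = 176258.4.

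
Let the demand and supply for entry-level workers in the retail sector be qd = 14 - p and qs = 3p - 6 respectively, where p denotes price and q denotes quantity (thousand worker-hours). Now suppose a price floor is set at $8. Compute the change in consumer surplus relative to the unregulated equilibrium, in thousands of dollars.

-22.5

Equilibrium: 14 - p = 3p - 6, so 20 = 4p and p* = 5, q* = 9.
Since 8 > 5, the floor is binding.
At p = 8: qd = 14 - 8 = 6 and qs = 3·8 - 6 = 18.
Consumer surplus without the control is ½ · (14 - 5) · 9 = 40.5.
With the floor, consumers buy 6 units at 8, so CS = ½ · (14 - 8) · 6 = 18.
Change in consumer surplus = 18 - 40.5 = -22.5.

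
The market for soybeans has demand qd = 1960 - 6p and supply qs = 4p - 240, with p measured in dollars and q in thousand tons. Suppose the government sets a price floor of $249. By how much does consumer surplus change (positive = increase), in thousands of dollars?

Without the control the market clears where 1960 - 6p = 4p - 240, i.e. p* = 220 and q* = 640.
Since 249 > 220, the floor is binding.
At p = 249: qd = 1960 - 6·249 = 466 and qs = 4·249 - 240 = 756.
Consumer surplus without the control is ½ · (980/3 - 220) · 640 = 102400/3.
With the floor, consumers buy 466 units at 249, so CS = ½ · (980/3 - 249) · 466 = 54289/3.
Change in consumer surplus = 54289/3 - 102400/3 = -16037.

-16037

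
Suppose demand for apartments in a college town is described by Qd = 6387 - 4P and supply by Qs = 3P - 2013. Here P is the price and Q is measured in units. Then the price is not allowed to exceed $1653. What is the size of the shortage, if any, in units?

0

Without the control the market clears where 6387 - 4P = 3P - 2013, i.e. P* = 1200 and Q* = 1587.
The ceiling of 1653 is above the equilibrium price 1200, so it is not binding; the market clears at P* = 1200, Q* = 1587.
Since the control does not bind, there is no shortage.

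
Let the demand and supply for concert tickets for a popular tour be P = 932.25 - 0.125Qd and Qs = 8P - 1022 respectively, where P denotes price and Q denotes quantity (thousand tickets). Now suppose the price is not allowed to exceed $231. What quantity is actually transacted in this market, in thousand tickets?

826

Rearranging demand gives Qd = 7458 - 8P. Setting quantity demanded equal to quantity supplied, 7458 - 8P = 8P - 1022, gives P* = 530 and Q* = 3218.
The ceiling of 231 is below the equilibrium price 530, so it binds.
At P = 231: Qd = 7458 - 8·231 = 5610 and Qs = 8·231 - 1022 = 826.
The quantity actually transacted is the short side, supply: 826.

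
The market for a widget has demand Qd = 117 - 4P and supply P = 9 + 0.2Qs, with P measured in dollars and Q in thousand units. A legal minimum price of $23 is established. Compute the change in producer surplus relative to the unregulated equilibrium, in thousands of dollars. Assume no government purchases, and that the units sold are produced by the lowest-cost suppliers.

Rearranging supply gives Qs = 5P - 45. In a free market, 117 - 4P = 5P - 45 gives the equilibrium P* = 18, Q* = 45.
The floor of 23 is above the equilibrium price 18, so it binds.
At P = 23: Qd = 117 - 4·23 = 25 and Qs = 5·23 - 45 = 70.
Producer surplus without the control is ½ · (18 - 9) · 45 = 202.5.
With the floor, 25 units are sold at 23. The supply price at Q = 25 is 14, so PS = ½ · [(23 - 9) + (23 - 14)] · 25 = 287.5.
Change in producer surplus = 287.5 - 202.5 = 85.

85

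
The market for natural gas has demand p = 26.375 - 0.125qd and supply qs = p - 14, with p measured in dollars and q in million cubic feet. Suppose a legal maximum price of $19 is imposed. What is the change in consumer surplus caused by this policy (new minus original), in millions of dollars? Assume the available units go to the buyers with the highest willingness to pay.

27.75

Rearranging demand gives qd = 211 - 8p. Equilibrium: 211 - 8p = p - 14, so 225 = 9p and p* = 25, q* = 11.
The ceiling of 19 is below the equilibrium price 25, so it binds.
At p = 19: qd = 211 - 8·19 = 59 and qs = 19 - 14 = 5.
Consumer surplus without the control is ½ · (26.375 - 25) · 11 = 7.5625.
With the ceiling, 5 units are sold at 19 (assume they go to the highest-value buyers). The demand price at q = 5 is 25.75, so CS = ½ · [(26.375 - 19) + (25.75 - 19)] · 5 = 35.3125.
Change in consumer surplus = 35.3125 - 7.5625 = 27.75.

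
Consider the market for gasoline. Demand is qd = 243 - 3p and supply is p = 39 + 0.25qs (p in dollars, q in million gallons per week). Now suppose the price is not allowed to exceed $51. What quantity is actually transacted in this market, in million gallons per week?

Rearranging supply gives qs = 4p - 156. Without the control the market clears where 243 - 3p = 4p - 156, i.e. p* = 57 and q* = 72.
Since 51 < 57, the ceiling is binding.
At p = 51: qd = 243 - 3·51 = 90 and qs = 4·51 - 156 = 48.
The quantity actually transacted is the short side, supply: 48.

48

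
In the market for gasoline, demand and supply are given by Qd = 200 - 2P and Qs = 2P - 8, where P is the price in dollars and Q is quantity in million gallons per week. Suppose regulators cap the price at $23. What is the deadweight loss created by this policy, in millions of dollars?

1682

Setting quantity demanded equal to quantity supplied, 200 - 2P = 2P - 8, gives P* = 52 and Q* = 96.
The ceiling of 23 is below the equilibrium price 52, so it binds.
At P = 23: Qd = 200 - 2·23 = 154 and Qs = 2·23 - 8 = 38.
Quantity traded falls to 38. At Q = 38 the demand price is (200 - 38)/2 = 81 and the supply price is (8 + 38)/2 = 23.
Deadweight loss = ½ · (81 - 23) · (96 - 38) = ½ · 58 · 58 = 1682.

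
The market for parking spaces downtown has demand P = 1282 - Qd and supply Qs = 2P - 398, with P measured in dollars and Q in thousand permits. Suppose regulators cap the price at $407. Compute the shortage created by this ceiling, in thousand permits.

459

Rearranging demand gives Qd = 1282 - P. Equilibrium: 1282 - P = 2P - 398, so 1680 = 3P and P* = 560, Q* = 722.
Because the ceiling (407) lies below the market-clearing price, it is binding.
At P = 407: Qd = 1282 - 407 = 875 and Qs = 2·407 - 398 = 416.
Shortage = Qd - Qs = 875 - 416 = 459.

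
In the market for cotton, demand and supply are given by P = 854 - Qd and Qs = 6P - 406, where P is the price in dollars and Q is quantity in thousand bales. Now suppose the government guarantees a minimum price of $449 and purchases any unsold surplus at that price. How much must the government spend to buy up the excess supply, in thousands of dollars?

845467

Rearranging demand gives Qd = 854 - P. Equilibrium: 854 - P = 6P - 406, so 1260 = 7P and P* = 180, Q* = 674.
The floor of 449 is above the equilibrium price 180, so it binds.
At P = 449: Qd = 854 - 449 = 405 and Qs = 6·449 - 406 = 2288.
Surplus = Qs - Qd = 1883.
Government expenditure = surplus × support price = 1883 × 449 = 845467.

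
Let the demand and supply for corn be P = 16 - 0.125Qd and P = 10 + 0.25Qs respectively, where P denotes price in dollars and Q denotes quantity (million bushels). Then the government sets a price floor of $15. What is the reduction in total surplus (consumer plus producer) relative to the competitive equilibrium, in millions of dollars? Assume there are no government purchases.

Rearranging demand gives Qd = 128 - 8P; rearranging supply gives Qs = 4P - 40. Setting quantity demanded equal to quantity supplied, 128 - 8P = 4P - 40, gives P* = 14 and Q* = 16.
Because the floor (15) lies above the market-clearing price, it is binding.
At P = 15: Qd = 128 - 8·15 = 8 and Qs = 4·15 - 40 = 20.
Quantity traded falls to 8. At Q = 8 the demand price is (128 - 8)/8 = 15 and the supply price is (40 + 8)/4 = 12.
Deadweight loss = ½ · (15 - 12) · (16 - 8) = ½ · 3 · 8 = 12.

12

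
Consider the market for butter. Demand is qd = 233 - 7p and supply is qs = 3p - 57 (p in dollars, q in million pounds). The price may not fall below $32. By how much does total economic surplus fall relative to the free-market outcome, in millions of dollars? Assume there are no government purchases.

105

Equilibrium: 233 - 7p = 3p - 57, so 290 = 10p and p* = 29, q* = 30.
The floor of 32 is above the equilibrium price 29, so it binds.
At p = 32: qd = 233 - 7·32 = 9 and qs = 3·32 - 57 = 39.
Quantity traded falls to 9. At q = 9 the demand price is (233 - 9)/7 = 32 and the supply price is (57 + 9)/3 = 22.
Deadweight loss = ½ · (32 - 22) · (30 - 9) = ½ · 10 · 21 = 105.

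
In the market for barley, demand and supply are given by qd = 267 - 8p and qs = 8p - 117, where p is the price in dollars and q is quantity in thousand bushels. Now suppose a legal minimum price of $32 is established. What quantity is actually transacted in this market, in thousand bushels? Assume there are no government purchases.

Without the control the market clears where 267 - 8p = 8p - 117, i.e. p* = 24 and q* = 75.
Since 32 > 24, the floor is binding.
At p = 32: qd = 267 - 8·32 = 11 and qs = 8·32 - 117 = 139.
The quantity actually transacted is the short side, demand: 11.

11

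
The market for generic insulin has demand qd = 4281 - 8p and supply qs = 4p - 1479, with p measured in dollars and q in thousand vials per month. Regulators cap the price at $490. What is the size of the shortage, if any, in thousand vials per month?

0

Equilibrium: 4281 - 8p = 4p - 1479, so 5760 = 12p and p* = 480, q* = 441.
The ceiling of 490 is above the equilibrium price 480, so it is not binding; the market clears at p* = 480, q* = 441.
Since the control does not bind, there is no shortage.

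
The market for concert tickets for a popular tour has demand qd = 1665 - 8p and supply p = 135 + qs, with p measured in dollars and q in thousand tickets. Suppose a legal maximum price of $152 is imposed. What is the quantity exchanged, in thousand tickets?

Rearranging supply gives qs = p - 135. Without the control the market clears where 1665 - 8p = p - 135, i.e. p* = 200 and q* = 65.
Since 152 < 200, the ceiling is binding.
At p = 152: qd = 1665 - 8·152 = 449 and qs = 152 - 135 = 17.
The quantity actually transacted is the short side, supply: 17.

17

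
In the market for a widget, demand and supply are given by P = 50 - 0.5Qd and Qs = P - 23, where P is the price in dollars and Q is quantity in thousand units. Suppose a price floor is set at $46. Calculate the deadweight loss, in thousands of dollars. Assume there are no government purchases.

Rearranging demand gives Qd = 100 - 2P. Setting quantity demanded equal to quantity supplied, 100 - 2P = P - 23, gives P* = 41 and Q* = 18.
Since 46 > 41, the floor is binding.
At P = 46: Qd = 100 - 2·46 = 8 and Qs = 46 - 23 = 23.
Quantity traded falls to 8. At Q = 8 the demand price is (100 - 8)/2 = 46 and the supply price is 23 + 8 = 31.
Deadweight loss = ½ · (46 - 31) · (18 - 8) = ½ · 15 · 10 = 75.

75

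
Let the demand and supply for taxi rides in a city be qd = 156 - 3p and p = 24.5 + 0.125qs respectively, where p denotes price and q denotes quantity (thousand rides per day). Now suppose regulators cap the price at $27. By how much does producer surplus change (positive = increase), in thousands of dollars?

-200

Rearranging supply gives qs = 8p - 196. In a free market, 156 - 3p = 8p - 196 gives the equilibrium p* = 32, q* = 60.
Because the ceiling (27) lies below the market-clearing price, it is binding.
At p = 27: qd = 156 - 3·27 = 75 and qs = 8·27 - 196 = 20.
Producer surplus without the control is ½ · (32 - 24.5) · 60 = 225.
With the ceiling, producers sell 20 units at 27, so PS = ½ · (27 - 24.5) · 20 = 25.
Change in producer surplus = 25 - 225 = -200.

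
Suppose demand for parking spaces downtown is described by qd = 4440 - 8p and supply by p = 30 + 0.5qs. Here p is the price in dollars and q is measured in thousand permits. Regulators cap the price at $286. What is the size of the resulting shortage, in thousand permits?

Rearranging supply gives qs = 2p - 60. Without the control the market clears where 4440 - 8p = 2p - 60, i.e. p* = 450 and q* = 840.
The ceiling of 286 is below the equilibrium price 450, so it binds.
At p = 286: qd = 4440 - 8·286 = 2152 and qs = 2·286 - 60 = 512.
Shortage = qd - qs = 2152 - 512 = 1640.

1640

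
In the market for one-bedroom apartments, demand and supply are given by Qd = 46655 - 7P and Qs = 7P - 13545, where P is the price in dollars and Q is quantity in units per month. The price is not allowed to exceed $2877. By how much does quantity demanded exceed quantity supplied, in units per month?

Equilibrium: 46655 - 7P = 7P - 13545, so 60200 = 14P and P* = 4300, Q* = 16555.
The ceiling of 2877 is below the equilibrium price 4300, so it binds.
At P = 2877: Qd = 46655 - 7·2877 = 26516 and Qs = 7·2877 - 13545 = 6594.
Shortage = Qd - Qs = 26516 - 6594 = 19922.

19922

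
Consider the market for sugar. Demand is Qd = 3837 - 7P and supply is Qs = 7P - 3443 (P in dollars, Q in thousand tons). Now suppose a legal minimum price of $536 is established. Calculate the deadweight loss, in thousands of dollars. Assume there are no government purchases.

Equilibrium: 3837 - 7P = 7P - 3443, so 7280 = 14P and P* = 520, Q* = 197.
Because the floor (536) lies above the market-clearing price, it is binding.
At P = 536: Qd = 3837 - 7·536 = 85 and Qs = 7·536 - 3443 = 309.
Quantity traded falls to 85. At Q = 85 the demand price is (3837 - 85)/7 = 536 and the supply price is (3443 + 85)/7 = 504.
Deadweight loss = ½ · (536 - 504) · (197 - 85) = ½ · 32 · 112 = 1792.

1792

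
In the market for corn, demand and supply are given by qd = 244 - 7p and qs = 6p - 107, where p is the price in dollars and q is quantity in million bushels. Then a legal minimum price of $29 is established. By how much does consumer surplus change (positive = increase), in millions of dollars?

-96

Equilibrium: 244 - 7p = 6p - 107, so 351 = 13p and p* = 27, q* = 55.
The floor of 29 is above the equilibrium price 27, so it binds.
At p = 29: qd = 244 - 7·29 = 41 and qs = 6·29 - 107 = 67.
Consumer surplus without the control is ½ · (244/7 - 27) · 55 = 3025/14.
With the floor, consumers buy 41 units at 29, so CS = ½ · (244/7 - 29) · 41 = 1681/14.
Change in consumer surplus = 1681/14 - 3025/14 = -96.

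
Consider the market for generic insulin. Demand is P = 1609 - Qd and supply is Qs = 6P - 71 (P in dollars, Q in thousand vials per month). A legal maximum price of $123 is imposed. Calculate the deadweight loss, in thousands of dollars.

287469

Rearranging demand gives Qd = 1609 - P. Setting quantity demanded equal to quantity supplied, 1609 - P = 6P - 71, gives P* = 240 and Q* = 1369.
Since 123 < 240, the ceiling is binding.
At P = 123: Qd = 1609 - 123 = 1486 and Qs = 6·123 - 71 = 667.
Quantity traded falls to 667. At Q = 667 the demand price is 1609 - 667 = 942 and the supply price is (71 + 667)/6 = 123.
Deadweight loss = ½ · (942 - 123) · (1369 - 667) = ½ · 819 · 702 = 287469.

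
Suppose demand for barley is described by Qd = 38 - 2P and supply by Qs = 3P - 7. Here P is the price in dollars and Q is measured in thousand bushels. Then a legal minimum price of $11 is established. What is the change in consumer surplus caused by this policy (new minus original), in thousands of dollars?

Equilibrium: 38 - 2P = 3P - 7, so 45 = 5P and P* = 9, Q* = 20.
Because the floor (11) lies above the market-clearing price, it is binding.
At P = 11: Qd = 38 - 2·11 = 16 and Qs = 3·11 - 7 = 26.
Consumer surplus without the control is ½ · (19 - 9) · 20 = 100.
With the floor, consumers buy 16 units at 11, so CS = ½ · (19 - 11) · 16 = 64.
Change in consumer surplus = 64 - 100 = -36.

-36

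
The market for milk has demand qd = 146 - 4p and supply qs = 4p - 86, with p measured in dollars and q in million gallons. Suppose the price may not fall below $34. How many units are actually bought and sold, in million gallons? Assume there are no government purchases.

10

In a free market, 146 - 4p = 4p - 86 gives the equilibrium p* = 29, q* = 30.
The floor of 34 is above the equilibrium price 29, so it binds.
At p = 34: qd = 146 - 4·34 = 10 and qs = 4·34 - 86 = 50.
The quantity actually transacted is the short side, demand: 10.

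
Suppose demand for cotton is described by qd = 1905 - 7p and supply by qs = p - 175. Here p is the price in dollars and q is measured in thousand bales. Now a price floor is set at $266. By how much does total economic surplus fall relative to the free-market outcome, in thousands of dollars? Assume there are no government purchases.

1008

Equilibrium: 1905 - 7p = p - 175, so 2080 = 8p and p* = 260, q* = 85.
The floor of 266 is above the equilibrium price 260, so it binds.
At p = 266: qd = 1905 - 7·266 = 43 and qs = 266 - 175 = 91.
Quantity traded falls to 43. At q = 43 the demand price is (1905 - 43)/7 = 266 and the supply price is 175 + 43 = 218.
Deadweight loss = ½ · (266 - 218) · (85 - 43) = ½ · 48 · 42 = 1008.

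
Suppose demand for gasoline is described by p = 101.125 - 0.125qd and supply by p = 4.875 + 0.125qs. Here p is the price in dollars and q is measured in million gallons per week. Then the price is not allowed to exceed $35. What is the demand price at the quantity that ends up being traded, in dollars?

Rearranging demand gives qd = 809 - 8p; rearranging supply gives qs = 8p - 39. In a free market, 809 - 8p = 8p - 39 gives the equilibrium p* = 53, q* = 385.
Since 35 < 53, the ceiling is binding.
At p = 35: qd = 809 - 8·35 = 529 and qs = 8·35 - 39 = 241.
Only 241 units reach the market. On the demand curve, the marginal buyer's willingness to pay at q = 241 is (809 - 241)/8 = 71.

71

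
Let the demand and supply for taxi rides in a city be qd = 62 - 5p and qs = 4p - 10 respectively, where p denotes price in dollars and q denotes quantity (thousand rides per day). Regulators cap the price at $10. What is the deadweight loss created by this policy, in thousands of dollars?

0

Equilibrium: 62 - 5p = 4p - 10, so 72 = 9p and p* = 8, q* = 22.
The ceiling of 10 is above the equilibrium price 8, so it is not binding; the market clears at p* = 8, q* = 22.
Since the control does not bind, no trades are prevented and deadweight loss is zero.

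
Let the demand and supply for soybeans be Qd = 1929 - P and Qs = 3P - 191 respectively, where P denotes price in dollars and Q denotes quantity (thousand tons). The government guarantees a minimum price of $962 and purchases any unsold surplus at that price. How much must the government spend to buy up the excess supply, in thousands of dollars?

1662336

Setting quantity demanded equal to quantity supplied, 1929 - P = 3P - 191, gives P* = 530 and Q* = 1399.
The floor of 962 is above the equilibrium price 530, so it binds.
At P = 962: Qd = 1929 - 962 = 967 and Qs = 3·962 - 191 = 2695.
Surplus = Qs - Qd = 1728.
Government expenditure = surplus × support price = 1728 × 962 = 1662336.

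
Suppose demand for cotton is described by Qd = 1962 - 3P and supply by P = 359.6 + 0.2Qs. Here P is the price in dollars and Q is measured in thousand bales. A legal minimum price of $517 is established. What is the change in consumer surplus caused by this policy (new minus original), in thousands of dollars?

-22630.5

Rearranging supply gives Qs = 5P - 1798. Setting quantity demanded equal to quantity supplied, 1962 - 3P = 5P - 1798, gives P* = 470 and Q* = 552.
The floor of 517 is above the equilibrium price 470, so it binds.
At P = 517: Qd = 1962 - 3·517 = 411 and Qs = 5·517 - 1798 = 787.
Consumer surplus without the control is ½ · (654 - 470) · 552 = 50784.
With the floor, consumers buy 411 units at 517, so CS = ½ · (654 - 517) · 411 = 28153.5.
Change in consumer surplus = 28153.5 - 50784 = -22630.5.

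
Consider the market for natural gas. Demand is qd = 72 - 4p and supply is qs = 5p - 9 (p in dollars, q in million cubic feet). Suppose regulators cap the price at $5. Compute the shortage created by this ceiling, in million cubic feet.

In a free market, 72 - 4p = 5p - 9 gives the equilibrium p* = 9, q* = 36.
Since 5 < 9, the ceiling is binding.
At p = 5: qd = 72 - 4·5 = 52 and qs = 5·5 - 9 = 16.
Shortage = qd - qs = 52 - 16 = 36.

36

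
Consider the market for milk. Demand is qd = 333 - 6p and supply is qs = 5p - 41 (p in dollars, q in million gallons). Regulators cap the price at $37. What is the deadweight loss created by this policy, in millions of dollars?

Equilibrium: 333 - 6p = 5p - 41, so 374 = 11p and p* = 34, q* = 129.
The ceiling of 37 is above the equilibrium price 34, so it is not binding; the market clears at p* = 34, q* = 129.
Since the control does not bind, no trades are prevented and deadweight loss is zero.

0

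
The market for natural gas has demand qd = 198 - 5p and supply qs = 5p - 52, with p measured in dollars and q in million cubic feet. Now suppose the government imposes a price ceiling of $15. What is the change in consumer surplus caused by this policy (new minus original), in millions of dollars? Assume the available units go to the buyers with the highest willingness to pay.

-20

Equilibrium: 198 - 5p = 5p - 52, so 250 = 10p and p* = 25, q* = 73.
Since 15 < 25, the ceiling is binding.
At p = 15: qd = 198 - 5·15 = 123 and qs = 5·15 - 52 = 23.
Consumer surplus without the control is ½ · (39.6 - 25) · 73 = 532.9.
With the ceiling, 23 units are sold at 15 (assume they go to the highest-value buyers). The demand price at q = 23 is 35, so CS = ½ · [(39.6 - 15) + (35 - 15)] · 23 = 512.9.
Change in consumer surplus = 512.9 - 532.9 = -20.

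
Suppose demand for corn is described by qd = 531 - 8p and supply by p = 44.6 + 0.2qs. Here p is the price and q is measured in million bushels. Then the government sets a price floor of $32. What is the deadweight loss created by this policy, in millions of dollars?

Rearranging supply gives qs = 5p - 223. In a free market, 531 - 8p = 5p - 223 gives the equilibrium p* = 58, q* = 67.
Since 32 is below p* = 58, the floor does not bind and the free-market outcome prevails.
Since the control does not bind, no trades are prevented and deadweight loss is zero.

0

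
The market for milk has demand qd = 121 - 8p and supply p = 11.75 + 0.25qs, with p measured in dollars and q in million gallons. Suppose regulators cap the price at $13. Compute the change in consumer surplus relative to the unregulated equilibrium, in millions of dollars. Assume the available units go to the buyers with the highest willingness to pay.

4

Rearranging supply gives qs = 4p - 47. Without the control the market clears where 121 - 8p = 4p - 47, i.e. p* = 14 and q* = 9.
The ceiling of 13 is below the equilibrium price 14, so it binds.
At p = 13: qd = 121 - 8·13 = 17 and qs = 4·13 - 47 = 5.
Consumer surplus without the control is ½ · (15.125 - 14) · 9 = 5.0625.
With the ceiling, 5 units are sold at 13 (assume they go to the highest-value buyers). The demand price at q = 5 is 14.5, so CS = ½ · [(15.125 - 13) + (14.5 - 13)] · 5 = 9.0625.
Change in consumer surplus = 9.0625 - 5.0625 = 4.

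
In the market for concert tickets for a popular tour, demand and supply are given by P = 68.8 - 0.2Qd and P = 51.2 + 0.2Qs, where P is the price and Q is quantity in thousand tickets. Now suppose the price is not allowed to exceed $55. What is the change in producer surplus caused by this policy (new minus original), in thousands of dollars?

Rearranging demand gives Qd = 344 - 5P; rearranging supply gives Qs = 5P - 256. Setting quantity demanded equal to quantity supplied, 344 - 5P = 5P - 256, gives P* = 60 and Q* = 44.
Since 55 < 60, the ceiling is binding.
At P = 55: Qd = 344 - 5·55 = 69 and Qs = 5·55 - 256 = 19.
Producer surplus without the control is ½ · (60 - 51.2) · 44 = 193.6.
With the ceiling, producers sell 19 units at 55, so PS = ½ · (55 - 51.2) · 19 = 36.1.
Change in producer surplus = 36.1 - 193.6 = -157.5.

-157.5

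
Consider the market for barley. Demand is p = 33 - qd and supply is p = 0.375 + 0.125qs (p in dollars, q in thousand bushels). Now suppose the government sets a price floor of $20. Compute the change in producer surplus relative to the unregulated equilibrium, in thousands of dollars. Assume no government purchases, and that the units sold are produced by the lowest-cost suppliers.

Rearranging demand gives qd = 33 - p; rearranging supply gives qs = 8p - 3. In a free market, 33 - p = 8p - 3 gives the equilibrium p* = 4, q* = 29.
Since 20 > 4, the floor is binding.
At p = 20: qd = 33 - 20 = 13 and qs = 8·20 - 3 = 157.
Producer surplus without the control is ½ · (4 - 0.375) · 29 = 52.5625.
With the floor, 13 units are sold at 20. The supply price at q = 13 is 2, so PS = ½ · [(20 - 0.375) + (20 - 2)] · 13 = 244.5625.
Change in producer surplus = 244.5625 - 52.5625 = 192.

192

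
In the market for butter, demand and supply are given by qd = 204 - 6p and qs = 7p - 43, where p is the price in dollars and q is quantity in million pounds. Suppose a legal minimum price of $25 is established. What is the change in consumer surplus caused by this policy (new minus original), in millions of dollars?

Without the control the market clears where 204 - 6p = 7p - 43, i.e. p* = 19 and q* = 90.
Since 25 > 19, the floor is binding.
At p = 25: qd = 204 - 6·25 = 54 and qs = 7·25 - 43 = 132.
Consumer surplus without the control is ½ · (34 - 19) · 90 = 675.
With the floor, consumers buy 54 units at 25, so CS = ½ · (34 - 25) · 54 = 243.
Change in consumer surplus = 243 - 675 = -432.

-432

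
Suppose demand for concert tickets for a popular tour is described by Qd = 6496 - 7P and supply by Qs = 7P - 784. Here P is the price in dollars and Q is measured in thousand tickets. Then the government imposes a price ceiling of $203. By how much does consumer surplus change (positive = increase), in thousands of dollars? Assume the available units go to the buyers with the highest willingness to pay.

In a free market, 6496 - 7P = 7P - 784 gives the equilibrium P* = 520, Q* = 2856.
Because the ceiling (203) lies below the market-clearing price, it is binding.
At P = 203: Qd = 6496 - 7·203 = 5075 and Qs = 7·203 - 784 = 637.
Consumer surplus without the control is ½ · (928 - 520) · 2856 = 582624.
With the ceiling, 637 units are sold at 203 (assume they go to the highest-value buyers). The demand price at Q = 637 is 837, so CS = ½ · [(928 - 203) + (837 - 203)] · 637 = 432841.5.
Change in consumer surplus = 432841.5 - 582624 = -149782.5.

-149782.5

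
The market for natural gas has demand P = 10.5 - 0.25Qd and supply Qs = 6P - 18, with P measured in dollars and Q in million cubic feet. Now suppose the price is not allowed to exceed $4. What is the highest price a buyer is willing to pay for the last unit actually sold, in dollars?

9

Rearranging demand gives Qd = 42 - 4P. Setting quantity demanded equal to quantity supplied, 42 - 4P = 6P - 18, gives P* = 6 and Q* = 18.
Since 4 < 6, the ceiling is binding.
At P = 4: Qd = 42 - 4·4 = 26 and Qs = 6·4 - 18 = 6.
Only 6 units reach the market. On the demand curve, the marginal buyer's willingness to pay at Q = 6 is (42 - 6)/4 = 9.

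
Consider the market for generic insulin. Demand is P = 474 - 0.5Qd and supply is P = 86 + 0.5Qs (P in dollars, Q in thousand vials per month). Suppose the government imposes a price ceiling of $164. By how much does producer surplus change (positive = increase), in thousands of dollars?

-31552

Rearranging demand gives Qd = 948 - 2P; rearranging supply gives Qs = 2P - 172. Without the control the market clears where 948 - 2P = 2P - 172, i.e. P* = 280 and Q* = 388.
The ceiling of 164 is below the equilibrium price 280, so it binds.
At P = 164: Qd = 948 - 2·164 = 620 and Qs = 2·164 - 172 = 156.
Producer surplus without the control is ½ · (280 - 86) · 388 = 37636.
With the ceiling, producers sell 156 units at 164, so PS = ½ · (164 - 86) · 156 = 6084.
Change in producer surplus = 6084 - 37636 = -31552.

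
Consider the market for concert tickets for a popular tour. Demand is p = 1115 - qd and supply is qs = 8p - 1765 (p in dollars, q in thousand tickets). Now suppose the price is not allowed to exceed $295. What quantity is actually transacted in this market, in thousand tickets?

595

Rearranging demand gives qd = 1115 - p. Equilibrium: 1115 - p = 8p - 1765, so 2880 = 9p and p* = 320, q* = 795.
Because the ceiling (295) lies below the market-clearing price, it is binding.
At p = 295: qd = 1115 - 295 = 820 and qs = 8·295 - 1765 = 595.
The quantity actually transacted is the short side, supply: 595.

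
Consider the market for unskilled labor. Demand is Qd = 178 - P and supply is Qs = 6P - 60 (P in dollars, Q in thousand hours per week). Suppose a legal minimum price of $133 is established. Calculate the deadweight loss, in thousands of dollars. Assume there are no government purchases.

5717.25

In a free market, 178 - P = 6P - 60 gives the equilibrium P* = 34, Q* = 144.
Since 133 > 34, the floor is binding.
At P = 133: Qd = 178 - 133 = 45 and Qs = 6·133 - 60 = 738.
Quantity traded falls to 45. At Q = 45 the demand price is 178 - 45 = 133 and the supply price is (60 + 45)/6 = 17.5.
Deadweight loss = ½ · (133 - 17.5) · (144 - 45) = ½ · 115.5 · 99 = 5717.25.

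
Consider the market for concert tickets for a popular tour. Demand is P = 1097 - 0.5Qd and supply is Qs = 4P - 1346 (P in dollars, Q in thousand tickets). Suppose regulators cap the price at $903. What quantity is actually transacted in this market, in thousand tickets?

Rearranging demand gives Qd = 2194 - 2P. Without the control the market clears where 2194 - 2P = 4P - 1346, i.e. P* = 590 and Q* = 1014.
Since 903 is above P* = 590, the ceiling does not bind and the free-market outcome prevails.

1014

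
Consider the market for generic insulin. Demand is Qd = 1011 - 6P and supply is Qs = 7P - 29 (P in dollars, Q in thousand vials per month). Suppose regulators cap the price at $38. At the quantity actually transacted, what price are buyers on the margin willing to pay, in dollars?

In a free market, 1011 - 6P = 7P - 29 gives the equilibrium P* = 80, Q* = 531.
The ceiling of 38 is below the equilibrium price 80, so it binds.
At P = 38: Qd = 1011 - 6·38 = 783 and Qs = 7·38 - 29 = 237.
Only 237 units reach the market. On the demand curve, the marginal buyer's willingness to pay at Q = 237 is (1011 - 237)/6 = 129.

129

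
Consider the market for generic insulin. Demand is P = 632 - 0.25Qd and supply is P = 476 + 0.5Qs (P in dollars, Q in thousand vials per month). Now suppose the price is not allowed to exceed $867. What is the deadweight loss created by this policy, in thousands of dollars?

0

Rearranging demand gives Qd = 2528 - 4P; rearranging supply gives Qs = 2P - 952. Setting quantity demanded equal to quantity supplied, 2528 - 4P = 2P - 952, gives P* = 580 and Q* = 208.
The ceiling of 867 is above the equilibrium price 580, so it is not binding; the market clears at P* = 580, Q* = 208.
Since the control does not bind, no trades are prevented and deadweight loss is zero.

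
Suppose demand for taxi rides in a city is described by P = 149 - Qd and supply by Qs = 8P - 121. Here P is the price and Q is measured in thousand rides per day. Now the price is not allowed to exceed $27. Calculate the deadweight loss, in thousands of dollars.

Rearranging demand gives Qd = 149 - P. Setting quantity demanded equal to quantity supplied, 149 - P = 8P - 121, gives P* = 30 and Q* = 119.
The ceiling of 27 is below the equilibrium price 30, so it binds.
At P = 27: Qd = 149 - 27 = 122 and Qs = 8·27 - 121 = 95.
Quantity traded falls to 95. At Q = 95 the demand price is 149 - 95 = 54 and the supply price is (121 + 95)/8 = 27.
Deadweight loss = ½ · (54 - 27) · (119 - 95) = ½ · 27 · 24 = 324.

324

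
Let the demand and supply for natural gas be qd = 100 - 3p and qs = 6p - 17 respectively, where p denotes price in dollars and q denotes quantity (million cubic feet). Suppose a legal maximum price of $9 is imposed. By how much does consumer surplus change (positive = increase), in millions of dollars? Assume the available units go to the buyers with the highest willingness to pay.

Equilibrium: 100 - 3p = 6p - 17, so 117 = 9p and p* = 13, q* = 61.
Because the ceiling (9) lies below the market-clearing price, it is binding.
At p = 9: qd = 100 - 3·9 = 73 and qs = 6·9 - 17 = 37.
Consumer surplus without the control is ½ · (100/3 - 13) · 61 = 3721/6.
With the ceiling, 37 units are sold at 9 (assume they go to the highest-value buyers). The demand price at q = 37 is 21, so CS = ½ · [(100/3 - 9) + (21 - 9)] · 37 = 4033/6.
Change in consumer surplus = 4033/6 - 3721/6 = 52.

52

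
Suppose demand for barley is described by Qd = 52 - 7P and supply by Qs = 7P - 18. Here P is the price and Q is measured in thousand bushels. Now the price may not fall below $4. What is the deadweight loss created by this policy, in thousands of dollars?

Without the control the market clears where 52 - 7P = 7P - 18, i.e. P* = 5 and Q* = 17.
Since 4 is below P* = 5, the floor does not bind and the free-market outcome prevails.
Since the control does not bind, no trades are prevented and deadweight loss is zero.

0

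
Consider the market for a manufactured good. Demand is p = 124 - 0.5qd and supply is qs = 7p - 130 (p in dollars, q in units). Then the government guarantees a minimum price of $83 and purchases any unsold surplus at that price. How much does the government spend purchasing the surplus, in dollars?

Rearranging demand gives qd = 248 - 2p. In a free market, 248 - 2p = 7p - 130 gives the equilibrium p* = 42, q* = 164.
The floor of 83 is above the equilibrium price 42, so it binds.
At p = 83: qd = 248 - 2·83 = 82 and qs = 7·83 - 130 = 451.
Surplus = qs - qd = 369.
Government expenditure = surplus × support price = 369 × 83 = 30627.

30627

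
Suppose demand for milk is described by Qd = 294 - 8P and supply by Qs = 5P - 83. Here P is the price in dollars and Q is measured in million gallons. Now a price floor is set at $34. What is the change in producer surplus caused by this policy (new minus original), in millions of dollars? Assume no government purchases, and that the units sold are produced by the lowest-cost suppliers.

-50

Equilibrium: 294 - 8P = 5P - 83, so 377 = 13P and P* = 29, Q* = 62.
Because the floor (34) lies above the market-clearing price, it is binding.
At P = 34: Qd = 294 - 8·34 = 22 and Qs = 5·34 - 83 = 87.
Producer surplus without the control is ½ · (29 - 16.6) · 62 = 384.4.
With the floor, 22 units are sold at 34. The supply price at Q = 22 is 21, so PS = ½ · [(34 - 16.6) + (34 - 21)] · 22 = 334.4.
Change in producer surplus = 334.4 - 384.4 = -50.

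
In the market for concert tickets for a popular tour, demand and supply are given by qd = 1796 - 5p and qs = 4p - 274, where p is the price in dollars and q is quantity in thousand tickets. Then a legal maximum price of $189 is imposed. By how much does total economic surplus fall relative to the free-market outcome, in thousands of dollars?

Equilibrium: 1796 - 5p = 4p - 274, so 2070 = 9p and p* = 230, q* = 646.
Because the ceiling (189) lies below the market-clearing price, it is binding.
At p = 189: qd = 1796 - 5·189 = 851 and qs = 4·189 - 274 = 482.
Quantity traded falls to 482. At q = 482 the demand price is (1796 - 482)/5 = 262.8 and the supply price is (274 + 482)/4 = 189.
Deadweight loss = ½ · (262.8 - 189) · (646 - 482) = ½ · 73.8 · 164 = 6051.6.

6051.6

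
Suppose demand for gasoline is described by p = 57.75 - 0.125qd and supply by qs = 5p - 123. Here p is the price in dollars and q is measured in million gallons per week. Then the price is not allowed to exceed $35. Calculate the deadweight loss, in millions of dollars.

Rearranging demand gives qd = 462 - 8p. Without the control the market clears where 462 - 8p = 5p - 123, i.e. p* = 45 and q* = 102.
Since 35 < 45, the ceiling is binding.
At p = 35: qd = 462 - 8·35 = 182 and qs = 5·35 - 123 = 52.
Quantity traded falls to 52. At q = 52 the demand price is (462 - 52)/8 = 51.25 and the supply price is (123 + 52)/5 = 35.
Deadweight loss = ½ · (51.25 - 35) · (102 - 52) = ½ · 16.25 · 50 = 406.25.

406.25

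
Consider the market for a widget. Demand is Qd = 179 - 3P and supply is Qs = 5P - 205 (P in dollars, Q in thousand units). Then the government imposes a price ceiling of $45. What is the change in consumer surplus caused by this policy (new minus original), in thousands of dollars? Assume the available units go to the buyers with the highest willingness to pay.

22.5

Equilibrium: 179 - 3P = 5P - 205, so 384 = 8P and P* = 48, Q* = 35.
Because the ceiling (45) lies below the market-clearing price, it is binding.
At P = 45: Qd = 179 - 3·45 = 44 and Qs = 5·45 - 205 = 20.
Consumer surplus without the control is ½ · (179/3 - 48) · 35 = 1225/6.
With the ceiling, 20 units are sold at 45 (assume they go to the highest-value buyers). The demand price at Q = 20 is 53, so CS = ½ · [(179/3 - 45) + (53 - 45)] · 20 = 680/3.
Change in consumer surplus = 680/3 - 1225/6 = 22.5.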